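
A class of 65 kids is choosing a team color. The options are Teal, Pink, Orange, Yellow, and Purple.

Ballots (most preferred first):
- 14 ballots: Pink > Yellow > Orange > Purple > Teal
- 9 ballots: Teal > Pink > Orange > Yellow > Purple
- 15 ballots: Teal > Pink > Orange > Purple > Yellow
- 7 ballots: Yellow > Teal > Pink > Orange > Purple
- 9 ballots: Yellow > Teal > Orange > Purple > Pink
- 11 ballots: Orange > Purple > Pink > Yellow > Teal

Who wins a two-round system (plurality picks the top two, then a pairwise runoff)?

Yellow

Round 1 first-place votes: Teal 24, Pink 14, Orange 11, Yellow 16, Purple 0. Teal and Yellow advance.
Runoff: Teal is ranked above Yellow on 24 ballots, Yellow above Teal on 41.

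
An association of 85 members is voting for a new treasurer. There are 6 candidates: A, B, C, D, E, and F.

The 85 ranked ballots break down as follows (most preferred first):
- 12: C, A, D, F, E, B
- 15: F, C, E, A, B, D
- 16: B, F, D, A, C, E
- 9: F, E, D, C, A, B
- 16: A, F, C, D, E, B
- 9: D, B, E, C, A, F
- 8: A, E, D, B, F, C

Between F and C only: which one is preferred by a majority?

F is ranked above C on 64 ballots; C above F on 21.

F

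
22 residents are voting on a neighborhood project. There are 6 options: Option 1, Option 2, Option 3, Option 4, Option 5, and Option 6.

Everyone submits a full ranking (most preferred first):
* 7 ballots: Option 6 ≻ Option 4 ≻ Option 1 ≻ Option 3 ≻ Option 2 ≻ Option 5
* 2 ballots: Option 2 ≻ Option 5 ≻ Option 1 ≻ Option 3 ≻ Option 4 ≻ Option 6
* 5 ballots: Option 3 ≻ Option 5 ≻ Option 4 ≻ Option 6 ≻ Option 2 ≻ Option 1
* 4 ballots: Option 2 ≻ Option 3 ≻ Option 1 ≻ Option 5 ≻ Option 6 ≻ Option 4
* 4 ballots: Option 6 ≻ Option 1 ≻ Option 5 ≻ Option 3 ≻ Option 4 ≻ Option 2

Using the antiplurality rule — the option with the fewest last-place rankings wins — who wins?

Last-place votes: Option 1 5, Option 2 4, Option 3 0, Option 4 4, Option 5 7, Option 6 2.

Option 3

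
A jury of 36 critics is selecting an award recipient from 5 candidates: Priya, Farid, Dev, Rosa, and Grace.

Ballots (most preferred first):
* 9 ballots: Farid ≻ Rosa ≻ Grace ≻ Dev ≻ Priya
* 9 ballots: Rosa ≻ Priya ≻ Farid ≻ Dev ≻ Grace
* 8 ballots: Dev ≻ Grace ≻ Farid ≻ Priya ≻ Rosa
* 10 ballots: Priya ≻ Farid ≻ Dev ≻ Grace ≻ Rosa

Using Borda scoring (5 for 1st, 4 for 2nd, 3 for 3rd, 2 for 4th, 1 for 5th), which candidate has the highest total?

Farid

Priya: 9×1 + 9×4 + 8×2 + 10×5 = 111
Farid: 9×5 + 9×3 + 8×3 + 10×4 = 136
Dev: 9×2 + 9×2 + 8×5 + 10×3 = 106
Rosa: 9×4 + 9×5 + 8×1 + 10×1 = 99
Grace: 9×3 + 9×1 + 8×4 + 10×2 = 88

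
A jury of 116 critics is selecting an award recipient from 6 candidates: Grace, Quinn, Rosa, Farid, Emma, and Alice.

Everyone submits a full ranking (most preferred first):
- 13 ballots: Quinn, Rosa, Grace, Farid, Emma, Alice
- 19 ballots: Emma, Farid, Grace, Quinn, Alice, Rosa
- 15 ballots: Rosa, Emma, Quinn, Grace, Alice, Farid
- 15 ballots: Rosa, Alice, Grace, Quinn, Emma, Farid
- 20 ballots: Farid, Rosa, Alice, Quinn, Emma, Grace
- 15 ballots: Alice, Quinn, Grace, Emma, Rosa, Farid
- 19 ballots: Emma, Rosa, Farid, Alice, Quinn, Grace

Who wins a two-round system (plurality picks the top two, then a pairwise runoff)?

Rosa

Round 1 first-place votes: Grace 0, Quinn 13, Rosa 30, Farid 20, Emma 38, Alice 15. Emma and Rosa advance.
Runoff: Emma is ranked above Rosa on 53 ballots, Rosa above Emma on 63.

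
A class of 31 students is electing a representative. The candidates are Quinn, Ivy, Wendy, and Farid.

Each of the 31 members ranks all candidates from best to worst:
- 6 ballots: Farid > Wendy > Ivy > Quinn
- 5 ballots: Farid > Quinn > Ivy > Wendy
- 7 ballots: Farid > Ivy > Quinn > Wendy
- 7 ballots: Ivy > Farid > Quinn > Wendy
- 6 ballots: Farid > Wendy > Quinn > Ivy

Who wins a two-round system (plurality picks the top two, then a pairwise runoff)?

Round 1 first-place votes: Quinn 0, Ivy 7, Wendy 0, Farid 24. Farid and Ivy advance.
Runoff: Farid is ranked above Ivy on 24 ballots, Ivy above Farid on 7.

Farid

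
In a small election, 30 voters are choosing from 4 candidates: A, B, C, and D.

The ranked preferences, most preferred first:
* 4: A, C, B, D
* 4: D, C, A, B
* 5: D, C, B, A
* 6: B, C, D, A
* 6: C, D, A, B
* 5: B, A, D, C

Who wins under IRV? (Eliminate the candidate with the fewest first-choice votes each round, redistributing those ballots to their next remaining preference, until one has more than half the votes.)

C

Round 1: A 4, B 11, C 6, D 9. A eliminated.
Round 2: B 11, C 10, D 9. D eliminated.
Round 3: B 11, C 19. C has a majority (≥16).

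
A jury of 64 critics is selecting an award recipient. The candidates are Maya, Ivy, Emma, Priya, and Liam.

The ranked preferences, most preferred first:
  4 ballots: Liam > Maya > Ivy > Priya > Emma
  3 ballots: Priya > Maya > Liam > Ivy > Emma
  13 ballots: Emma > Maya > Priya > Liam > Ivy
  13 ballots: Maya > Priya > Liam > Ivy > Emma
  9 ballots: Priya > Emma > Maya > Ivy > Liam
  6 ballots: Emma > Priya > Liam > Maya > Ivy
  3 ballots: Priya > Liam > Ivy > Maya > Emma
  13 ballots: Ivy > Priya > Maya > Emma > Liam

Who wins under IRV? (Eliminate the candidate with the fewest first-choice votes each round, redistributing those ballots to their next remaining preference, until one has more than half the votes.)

Round 1: Maya 13, Ivy 13, Emma 19, Priya 15, Liam 4. Liam eliminated.
Round 2: Maya 17, Ivy 13, Emma 19, Priya 15. Ivy eliminated.
Round 3: Maya 17, Emma 19, Priya 28. Maya eliminated.
Round 4: Emma 19, Priya 45. Priya has a majority (≥33).

Priya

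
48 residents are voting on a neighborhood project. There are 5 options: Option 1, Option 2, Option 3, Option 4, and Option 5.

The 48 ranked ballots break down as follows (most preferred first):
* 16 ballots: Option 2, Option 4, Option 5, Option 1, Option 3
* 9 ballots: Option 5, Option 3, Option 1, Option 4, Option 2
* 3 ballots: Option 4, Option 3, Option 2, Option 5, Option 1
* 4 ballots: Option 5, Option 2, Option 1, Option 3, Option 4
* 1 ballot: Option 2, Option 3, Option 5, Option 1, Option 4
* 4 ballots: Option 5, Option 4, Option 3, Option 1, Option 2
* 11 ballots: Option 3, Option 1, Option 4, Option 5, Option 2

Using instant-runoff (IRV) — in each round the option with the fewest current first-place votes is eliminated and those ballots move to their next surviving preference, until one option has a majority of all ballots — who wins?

Round 1: Option 1 0, Option 2 17, Option 3 11, Option 4 3, Option 5 17. Option 1 eliminated.
Round 2: Option 2 17, Option 3 11, Option 4 3, Option 5 17. Option 4 eliminated.
Round 3: Option 2 17, Option 3 14, Option 5 17. Option 3 eliminated.
Round 4: Option 2 20, Option 5 28. Option 5 has a majority (≥25).

Option 5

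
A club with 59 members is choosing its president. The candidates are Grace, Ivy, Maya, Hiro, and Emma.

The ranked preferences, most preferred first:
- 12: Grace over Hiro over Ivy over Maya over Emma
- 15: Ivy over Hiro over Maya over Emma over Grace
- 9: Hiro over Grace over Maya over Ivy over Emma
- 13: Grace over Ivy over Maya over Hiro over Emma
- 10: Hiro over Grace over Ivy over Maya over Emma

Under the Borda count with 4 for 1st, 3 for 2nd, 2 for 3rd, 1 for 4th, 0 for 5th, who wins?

Grace: 12×4 + 15×0 + 9×3 + 13×4 + 10×3 = 157
Ivy: 12×2 + 15×4 + 9×1 + 13×3 + 10×2 = 152
Maya: 12×1 + 15×2 + 9×2 + 13×2 + 10×1 = 96
Hiro: 12×3 + 15×3 + 9×4 + 13×1 + 10×4 = 170
Emma: 12×0 + 15×1 + 9×0 + 13×0 + 10×0 = 15

Hiro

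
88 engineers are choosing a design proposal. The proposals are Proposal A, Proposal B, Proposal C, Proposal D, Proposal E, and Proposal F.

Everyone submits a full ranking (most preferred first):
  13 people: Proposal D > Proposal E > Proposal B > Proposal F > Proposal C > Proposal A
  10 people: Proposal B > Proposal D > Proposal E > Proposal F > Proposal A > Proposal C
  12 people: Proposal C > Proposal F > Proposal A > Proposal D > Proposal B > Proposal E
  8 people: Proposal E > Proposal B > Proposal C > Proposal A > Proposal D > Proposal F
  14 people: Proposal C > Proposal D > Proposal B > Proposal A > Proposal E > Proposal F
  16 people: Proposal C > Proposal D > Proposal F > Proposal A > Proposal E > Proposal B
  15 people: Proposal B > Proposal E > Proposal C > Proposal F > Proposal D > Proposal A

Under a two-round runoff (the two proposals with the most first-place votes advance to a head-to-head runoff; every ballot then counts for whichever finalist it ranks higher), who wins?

Round 1 first-place votes: Proposal A 0, Proposal B 25, Proposal C 42, Proposal D 13, Proposal E 8, Proposal F 0. Proposal C and Proposal B advance.
Runoff: Proposal C is ranked above Proposal B on 42 ballots, Proposal B above Proposal C on 46.

Proposal B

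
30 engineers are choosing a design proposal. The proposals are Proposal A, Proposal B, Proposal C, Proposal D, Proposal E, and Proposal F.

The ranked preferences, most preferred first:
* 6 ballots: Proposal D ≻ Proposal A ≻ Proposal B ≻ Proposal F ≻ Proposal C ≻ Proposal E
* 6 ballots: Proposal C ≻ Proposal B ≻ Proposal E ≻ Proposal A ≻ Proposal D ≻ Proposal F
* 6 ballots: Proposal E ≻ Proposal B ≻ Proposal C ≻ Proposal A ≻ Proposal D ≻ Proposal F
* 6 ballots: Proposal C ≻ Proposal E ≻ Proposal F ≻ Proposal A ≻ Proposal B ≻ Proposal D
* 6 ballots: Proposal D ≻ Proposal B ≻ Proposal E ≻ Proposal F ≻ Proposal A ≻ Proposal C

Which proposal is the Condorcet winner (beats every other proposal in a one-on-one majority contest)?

Proposal B

Proposal B vs Proposal A: 18–12
Proposal B vs Proposal C: 18–12
Proposal B vs Proposal D: 18–12
Proposal B vs Proposal E: 18–12
Proposal B vs Proposal F: 24–6
Proposal B beats every other proposal.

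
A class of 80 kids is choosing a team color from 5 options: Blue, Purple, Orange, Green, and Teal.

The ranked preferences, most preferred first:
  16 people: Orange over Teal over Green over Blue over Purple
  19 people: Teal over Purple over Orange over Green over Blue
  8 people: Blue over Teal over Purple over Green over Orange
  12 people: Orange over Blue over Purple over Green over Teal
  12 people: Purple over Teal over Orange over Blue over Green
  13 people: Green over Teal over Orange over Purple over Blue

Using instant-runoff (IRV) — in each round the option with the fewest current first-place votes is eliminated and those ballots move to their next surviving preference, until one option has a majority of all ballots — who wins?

Round 1: Blue 8, Purple 12, Orange 28, Green 13, Teal 19. Blue eliminated.
Round 2: Purple 12, Orange 28, Green 13, Teal 27. Purple eliminated.
Round 3: Orange 28, Green 13, Teal 39. Green eliminated.
Round 4: Orange 28, Teal 52. Teal has a majority (≥41).

Teal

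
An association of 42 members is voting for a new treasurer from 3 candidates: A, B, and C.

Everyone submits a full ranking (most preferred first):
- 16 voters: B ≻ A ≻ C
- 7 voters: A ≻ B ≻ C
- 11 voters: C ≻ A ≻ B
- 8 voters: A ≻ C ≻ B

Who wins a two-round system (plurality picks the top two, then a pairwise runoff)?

A

Round 1 first-place votes: A 15, B 16, C 11. B and A advance.
Runoff: B is ranked above A on 16 ballots, A above B on 26.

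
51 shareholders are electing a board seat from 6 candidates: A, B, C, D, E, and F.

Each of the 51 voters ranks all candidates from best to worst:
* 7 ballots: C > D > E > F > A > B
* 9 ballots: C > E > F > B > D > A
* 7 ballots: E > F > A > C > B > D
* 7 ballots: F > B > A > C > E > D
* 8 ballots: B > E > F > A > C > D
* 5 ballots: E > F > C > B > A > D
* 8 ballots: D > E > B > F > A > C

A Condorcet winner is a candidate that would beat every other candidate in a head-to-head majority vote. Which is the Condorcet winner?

E vs A: 44–7
E vs B: 36–15
E vs C: 28–23
E vs D: 36–15
E vs F: 44–7
E beats every other candidate.

E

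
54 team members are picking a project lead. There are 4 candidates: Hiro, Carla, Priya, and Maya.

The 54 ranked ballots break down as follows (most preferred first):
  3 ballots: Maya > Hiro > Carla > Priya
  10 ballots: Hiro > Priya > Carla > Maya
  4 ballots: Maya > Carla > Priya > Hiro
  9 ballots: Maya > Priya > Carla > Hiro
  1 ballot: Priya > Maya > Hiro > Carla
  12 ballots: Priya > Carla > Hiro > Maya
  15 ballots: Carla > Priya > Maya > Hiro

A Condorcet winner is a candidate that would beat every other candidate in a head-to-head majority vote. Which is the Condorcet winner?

Priya vs Hiro: 41–13
Priya vs Carla: 32–22
Priya vs Maya: 38–16
Priya beats every other candidate.

Priya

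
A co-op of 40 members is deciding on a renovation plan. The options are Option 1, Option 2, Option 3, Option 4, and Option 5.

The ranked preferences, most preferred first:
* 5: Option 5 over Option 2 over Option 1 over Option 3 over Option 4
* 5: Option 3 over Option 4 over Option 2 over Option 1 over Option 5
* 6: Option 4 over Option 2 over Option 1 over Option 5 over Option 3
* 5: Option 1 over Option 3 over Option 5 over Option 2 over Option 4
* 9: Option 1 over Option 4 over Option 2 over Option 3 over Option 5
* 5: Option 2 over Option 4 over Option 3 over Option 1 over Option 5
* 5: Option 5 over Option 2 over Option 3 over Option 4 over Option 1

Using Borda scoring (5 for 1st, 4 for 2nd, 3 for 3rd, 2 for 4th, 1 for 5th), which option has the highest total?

Option 2

Option 1: 5×3 + 5×2 + 6×3 + 5×5 + 9×5 + 5×2 + 5×1 = 128
Option 2: 5×4 + 5×3 + 6×4 + 5×2 + 9×3 + 5×5 + 5×4 = 141
Option 3: 5×2 + 5×5 + 6×1 + 5×4 + 9×2 + 5×3 + 5×3 = 109
Option 4: 5×1 + 5×4 + 6×5 + 5×1 + 9×4 + 5×4 + 5×2 = 126
Option 5: 5×5 + 5×1 + 6×2 + 5×3 + 9×1 + 5×1 + 5×5 = 96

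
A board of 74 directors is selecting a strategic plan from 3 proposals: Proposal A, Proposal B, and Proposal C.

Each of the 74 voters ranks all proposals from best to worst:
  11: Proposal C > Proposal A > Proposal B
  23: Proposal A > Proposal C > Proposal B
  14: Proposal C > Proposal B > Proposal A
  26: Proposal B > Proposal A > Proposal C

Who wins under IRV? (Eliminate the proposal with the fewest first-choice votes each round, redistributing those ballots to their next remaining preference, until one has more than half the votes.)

Proposal C

Round 1: Proposal A 23, Proposal B 26, Proposal C 25. Proposal A eliminated.
Round 2: Proposal B 26, Proposal C 48. Proposal C has a majority (≥38).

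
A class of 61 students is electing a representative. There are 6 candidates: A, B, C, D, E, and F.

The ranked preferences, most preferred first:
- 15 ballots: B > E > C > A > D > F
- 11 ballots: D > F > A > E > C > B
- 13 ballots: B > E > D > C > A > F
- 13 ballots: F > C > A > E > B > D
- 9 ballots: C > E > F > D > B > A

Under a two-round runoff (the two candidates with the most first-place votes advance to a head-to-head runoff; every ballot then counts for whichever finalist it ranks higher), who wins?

F

Round 1 first-place votes: A 0, B 28, C 9, D 11, E 0, F 13. B and F advance.
Runoff: B is ranked above F on 28 ballots, F above B on 33.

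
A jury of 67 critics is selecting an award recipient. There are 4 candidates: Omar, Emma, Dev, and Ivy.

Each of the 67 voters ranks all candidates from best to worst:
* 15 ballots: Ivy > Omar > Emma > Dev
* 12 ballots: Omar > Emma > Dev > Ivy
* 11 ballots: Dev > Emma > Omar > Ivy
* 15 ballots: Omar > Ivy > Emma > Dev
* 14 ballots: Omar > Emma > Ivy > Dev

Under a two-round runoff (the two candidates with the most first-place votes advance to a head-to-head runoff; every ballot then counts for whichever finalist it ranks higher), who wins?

Round 1 first-place votes: Omar 41, Emma 0, Dev 11, Ivy 15. Omar and Ivy advance.
Runoff: Omar is ranked above Ivy on 52 ballots, Ivy above Omar on 15.

Omar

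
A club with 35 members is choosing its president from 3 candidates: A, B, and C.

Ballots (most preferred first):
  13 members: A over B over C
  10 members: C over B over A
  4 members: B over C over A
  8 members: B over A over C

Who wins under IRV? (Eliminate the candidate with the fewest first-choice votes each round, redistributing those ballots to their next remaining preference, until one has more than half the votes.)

B

Round 1: A 13, B 12, C 10. C eliminated.
Round 2: A 13, B 22. B has a majority (≥18).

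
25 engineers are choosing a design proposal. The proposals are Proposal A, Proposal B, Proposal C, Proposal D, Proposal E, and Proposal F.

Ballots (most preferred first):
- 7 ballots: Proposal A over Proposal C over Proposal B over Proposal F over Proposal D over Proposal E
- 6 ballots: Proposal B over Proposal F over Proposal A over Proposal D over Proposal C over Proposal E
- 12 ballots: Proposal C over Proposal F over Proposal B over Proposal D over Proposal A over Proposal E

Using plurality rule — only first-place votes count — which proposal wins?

First-place votes: Proposal A 7, Proposal B 6, Proposal C 12, Proposal D 0, Proposal E 0, Proposal F 0.

Proposal C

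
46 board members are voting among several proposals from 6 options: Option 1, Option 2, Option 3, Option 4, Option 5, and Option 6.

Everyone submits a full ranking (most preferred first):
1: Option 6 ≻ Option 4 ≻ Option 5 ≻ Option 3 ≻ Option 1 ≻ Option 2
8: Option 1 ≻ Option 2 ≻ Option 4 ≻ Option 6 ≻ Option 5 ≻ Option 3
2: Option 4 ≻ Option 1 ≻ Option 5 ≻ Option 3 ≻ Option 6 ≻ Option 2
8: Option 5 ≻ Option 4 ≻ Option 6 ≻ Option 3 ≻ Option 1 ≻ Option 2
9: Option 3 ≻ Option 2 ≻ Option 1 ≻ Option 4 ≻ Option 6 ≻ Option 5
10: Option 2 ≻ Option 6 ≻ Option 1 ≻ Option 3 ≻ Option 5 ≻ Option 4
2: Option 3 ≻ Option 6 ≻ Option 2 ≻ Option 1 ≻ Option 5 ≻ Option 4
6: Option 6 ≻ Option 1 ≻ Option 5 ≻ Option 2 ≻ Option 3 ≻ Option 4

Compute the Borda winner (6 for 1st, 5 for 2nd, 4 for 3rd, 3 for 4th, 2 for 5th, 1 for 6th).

Option 1: 1×2 + 8×6 + 2×5 + 8×2 + 9×4 + 10×4 + 2×3 + 6×5 = 188
Option 2: 1×1 + 8×5 + 2×1 + 8×1 + 9×5 + 10×6 + 2×4 + 6×3 = 182
Option 3: 1×3 + 8×1 + 2×3 + 8×3 + 9×6 + 10×3 + 2×6 + 6×2 = 149
Option 4: 1×5 + 8×4 + 2×6 + 8×5 + 9×3 + 10×1 + 2×1 + 6×1 = 134
Option 5: 1×4 + 8×2 + 2×4 + 8×6 + 9×1 + 10×2 + 2×2 + 6×4 = 133
Option 6: 1×6 + 8×3 + 2×2 + 8×4 + 9×2 + 10×5 + 2×5 + 6×6 = 180

Option 1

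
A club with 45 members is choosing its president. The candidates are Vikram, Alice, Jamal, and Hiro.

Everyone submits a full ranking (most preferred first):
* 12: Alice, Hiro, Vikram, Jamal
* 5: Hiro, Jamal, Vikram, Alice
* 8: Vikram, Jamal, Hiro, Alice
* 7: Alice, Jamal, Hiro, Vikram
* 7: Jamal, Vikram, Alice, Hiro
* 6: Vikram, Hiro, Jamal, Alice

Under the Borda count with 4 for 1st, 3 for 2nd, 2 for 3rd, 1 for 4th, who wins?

Vikram: 12×2 + 5×2 + 8×4 + 7×1 + 7×3 + 6×4 = 118
Alice: 12×4 + 5×1 + 8×1 + 7×4 + 7×2 + 6×1 = 109
Jamal: 12×1 + 5×3 + 8×3 + 7×3 + 7×4 + 6×2 = 112
Hiro: 12×3 + 5×4 + 8×2 + 7×2 + 7×1 + 6×3 = 111

Vikram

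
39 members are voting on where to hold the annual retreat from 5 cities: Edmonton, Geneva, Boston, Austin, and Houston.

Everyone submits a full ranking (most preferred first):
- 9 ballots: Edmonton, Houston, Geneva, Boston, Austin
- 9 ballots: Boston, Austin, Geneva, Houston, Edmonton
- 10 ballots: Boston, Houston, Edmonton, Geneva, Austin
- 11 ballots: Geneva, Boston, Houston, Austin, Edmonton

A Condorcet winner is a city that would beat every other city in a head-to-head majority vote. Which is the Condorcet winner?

Geneva vs Edmonton: 20–19
Geneva vs Boston: 20–19
Geneva vs Austin: 30–9
Geneva vs Houston: 20–19
Geneva beats every other city.

Geneva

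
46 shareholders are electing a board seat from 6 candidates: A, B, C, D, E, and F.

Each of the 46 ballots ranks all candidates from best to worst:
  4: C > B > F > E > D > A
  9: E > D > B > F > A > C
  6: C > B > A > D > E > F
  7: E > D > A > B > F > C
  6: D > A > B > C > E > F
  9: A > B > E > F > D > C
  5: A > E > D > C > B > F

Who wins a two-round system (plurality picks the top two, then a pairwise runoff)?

A

Round 1 first-place votes: A 14, B 0, C 10, D 6, E 16, F 0. E and A advance.
Runoff: E is ranked above A on 20 ballots, A above E on 26.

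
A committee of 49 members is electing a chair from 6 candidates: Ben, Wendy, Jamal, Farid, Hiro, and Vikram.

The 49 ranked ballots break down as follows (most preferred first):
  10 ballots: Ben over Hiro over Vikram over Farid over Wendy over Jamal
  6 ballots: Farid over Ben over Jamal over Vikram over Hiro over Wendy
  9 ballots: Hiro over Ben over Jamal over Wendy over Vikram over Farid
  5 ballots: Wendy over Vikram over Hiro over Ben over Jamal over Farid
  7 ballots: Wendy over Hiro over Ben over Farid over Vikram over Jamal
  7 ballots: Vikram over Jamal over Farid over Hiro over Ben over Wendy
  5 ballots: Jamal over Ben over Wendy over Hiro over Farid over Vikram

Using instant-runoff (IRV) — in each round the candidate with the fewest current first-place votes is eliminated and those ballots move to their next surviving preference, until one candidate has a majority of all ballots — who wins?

Hiro

Round 1: Ben 10, Wendy 12, Jamal 5, Farid 6, Hiro 9, Vikram 7. Jamal eliminated.
Round 2: Ben 15, Wendy 12, Farid 6, Hiro 9, Vikram 7. Farid eliminated.
Round 3: Ben 21, Wendy 12, Hiro 9, Vikram 7. Vikram eliminated.
Round 4: Ben 21, Wendy 12, Hiro 16. Wendy eliminated.
Round 5: Ben 21, Hiro 28. Hiro has a majority (≥25).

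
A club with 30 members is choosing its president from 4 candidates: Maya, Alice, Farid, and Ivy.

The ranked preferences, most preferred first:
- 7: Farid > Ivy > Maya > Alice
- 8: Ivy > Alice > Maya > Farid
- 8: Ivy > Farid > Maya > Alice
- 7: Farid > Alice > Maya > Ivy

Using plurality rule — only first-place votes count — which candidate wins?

First-place votes: Maya 0, Alice 0, Farid 14, Ivy 16.

Ivy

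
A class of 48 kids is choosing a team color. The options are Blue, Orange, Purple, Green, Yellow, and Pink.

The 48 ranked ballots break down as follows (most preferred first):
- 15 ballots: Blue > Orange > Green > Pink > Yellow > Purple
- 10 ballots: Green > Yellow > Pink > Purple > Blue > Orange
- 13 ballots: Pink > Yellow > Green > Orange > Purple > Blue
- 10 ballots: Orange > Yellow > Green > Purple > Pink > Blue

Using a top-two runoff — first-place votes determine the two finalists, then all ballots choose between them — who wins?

Round 1 first-place votes: Blue 15, Orange 10, Purple 0, Green 10, Yellow 0, Pink 13. Blue and Pink advance.
Runoff: Blue is ranked above Pink on 15 ballots, Pink above Blue on 33.

Pink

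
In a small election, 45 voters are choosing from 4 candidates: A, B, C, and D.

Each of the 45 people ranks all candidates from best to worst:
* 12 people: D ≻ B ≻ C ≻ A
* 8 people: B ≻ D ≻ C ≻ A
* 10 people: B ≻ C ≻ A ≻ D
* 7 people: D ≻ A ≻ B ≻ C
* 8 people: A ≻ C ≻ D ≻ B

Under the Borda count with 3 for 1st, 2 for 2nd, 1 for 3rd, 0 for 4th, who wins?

A: 12×0 + 8×0 + 10×1 + 7×2 + 8×3 = 48
B: 12×2 + 8×3 + 10×3 + 7×1 + 8×0 = 85
C: 12×1 + 8×1 + 10×2 + 7×0 + 8×2 = 56
D: 12×3 + 8×2 + 10×0 + 7×3 + 8×1 = 81

B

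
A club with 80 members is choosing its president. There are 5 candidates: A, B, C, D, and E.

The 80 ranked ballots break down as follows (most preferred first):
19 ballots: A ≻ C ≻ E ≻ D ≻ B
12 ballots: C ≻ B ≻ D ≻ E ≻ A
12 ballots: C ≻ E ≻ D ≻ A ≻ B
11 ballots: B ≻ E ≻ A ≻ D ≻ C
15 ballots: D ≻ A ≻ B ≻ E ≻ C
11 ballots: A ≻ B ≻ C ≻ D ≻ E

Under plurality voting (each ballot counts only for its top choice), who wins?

A

First-place votes: A 30, B 11, C 24, D 15, E 0.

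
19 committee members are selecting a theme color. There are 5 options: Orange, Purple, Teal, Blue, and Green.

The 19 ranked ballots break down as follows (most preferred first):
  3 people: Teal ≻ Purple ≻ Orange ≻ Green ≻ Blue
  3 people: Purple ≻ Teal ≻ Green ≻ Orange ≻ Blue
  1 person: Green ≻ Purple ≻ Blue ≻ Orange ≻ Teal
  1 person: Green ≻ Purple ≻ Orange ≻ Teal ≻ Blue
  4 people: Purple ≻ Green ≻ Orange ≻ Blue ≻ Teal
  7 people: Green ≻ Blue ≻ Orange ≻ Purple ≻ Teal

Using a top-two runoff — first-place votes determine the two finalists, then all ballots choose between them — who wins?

Purple

Round 1 first-place votes: Orange 0, Purple 7, Teal 3, Blue 0, Green 9. Green and Purple advance.
Runoff: Green is ranked above Purple on 9 ballots, Purple above Green on 10.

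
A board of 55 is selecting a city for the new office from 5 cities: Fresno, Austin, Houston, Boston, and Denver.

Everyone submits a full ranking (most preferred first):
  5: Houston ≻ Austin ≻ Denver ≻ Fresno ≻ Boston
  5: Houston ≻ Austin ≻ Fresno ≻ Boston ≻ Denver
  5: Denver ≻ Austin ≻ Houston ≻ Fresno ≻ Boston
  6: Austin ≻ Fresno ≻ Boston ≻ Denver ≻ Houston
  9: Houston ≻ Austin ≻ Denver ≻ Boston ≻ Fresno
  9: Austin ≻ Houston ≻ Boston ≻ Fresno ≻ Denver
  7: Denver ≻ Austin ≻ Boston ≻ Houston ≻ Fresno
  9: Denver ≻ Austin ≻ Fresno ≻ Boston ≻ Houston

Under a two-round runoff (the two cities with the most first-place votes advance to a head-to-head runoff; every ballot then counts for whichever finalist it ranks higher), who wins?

Round 1 first-place votes: Fresno 0, Austin 15, Houston 19, Boston 0, Denver 21. Denver and Houston advance.
Runoff: Denver is ranked above Houston on 27 ballots, Houston above Denver on 28.

Houston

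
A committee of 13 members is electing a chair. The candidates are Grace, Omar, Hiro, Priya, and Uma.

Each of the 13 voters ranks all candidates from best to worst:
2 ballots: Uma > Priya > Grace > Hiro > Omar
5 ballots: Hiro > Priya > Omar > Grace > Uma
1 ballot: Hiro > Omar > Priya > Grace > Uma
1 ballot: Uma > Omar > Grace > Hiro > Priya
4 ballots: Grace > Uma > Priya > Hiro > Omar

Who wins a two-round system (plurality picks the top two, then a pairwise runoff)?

Round 1 first-place votes: Grace 4, Omar 0, Hiro 6, Priya 0, Uma 3. Hiro and Grace advance.
Runoff: Hiro is ranked above Grace on 6 ballots, Grace above Hiro on 7.

Grace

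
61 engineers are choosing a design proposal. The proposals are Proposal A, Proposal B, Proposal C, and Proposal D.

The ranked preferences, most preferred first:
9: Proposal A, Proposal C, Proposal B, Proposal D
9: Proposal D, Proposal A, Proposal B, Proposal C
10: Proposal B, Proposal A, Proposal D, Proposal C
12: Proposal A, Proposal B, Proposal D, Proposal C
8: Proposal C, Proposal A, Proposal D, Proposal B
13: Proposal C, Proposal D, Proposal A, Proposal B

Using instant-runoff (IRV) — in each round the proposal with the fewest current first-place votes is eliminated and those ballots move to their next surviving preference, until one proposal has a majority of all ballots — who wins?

Proposal A

Round 1: Proposal A 21, Proposal B 10, Proposal C 21, Proposal D 9. Proposal D eliminated.
Round 2: Proposal A 30, Proposal B 10, Proposal C 21. Proposal B eliminated.
Round 3: Proposal A 40, Proposal C 21. Proposal A has a majority (≥31).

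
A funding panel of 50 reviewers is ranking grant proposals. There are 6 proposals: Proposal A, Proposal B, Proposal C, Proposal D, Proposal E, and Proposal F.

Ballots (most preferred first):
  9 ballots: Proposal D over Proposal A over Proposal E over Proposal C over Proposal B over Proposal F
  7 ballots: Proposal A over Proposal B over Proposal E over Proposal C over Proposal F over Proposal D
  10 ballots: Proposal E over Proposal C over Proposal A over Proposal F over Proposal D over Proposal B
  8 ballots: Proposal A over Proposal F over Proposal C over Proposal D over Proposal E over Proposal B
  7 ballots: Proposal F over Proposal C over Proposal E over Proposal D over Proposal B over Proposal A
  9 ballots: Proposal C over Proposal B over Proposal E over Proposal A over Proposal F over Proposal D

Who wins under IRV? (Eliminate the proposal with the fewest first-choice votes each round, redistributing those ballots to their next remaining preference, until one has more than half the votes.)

Round 1: Proposal A 15, Proposal B 0, Proposal C 9, Proposal D 9, Proposal E 10, Proposal F 7. Proposal B eliminated.
Round 2: Proposal A 15, Proposal C 9, Proposal D 9, Proposal E 10, Proposal F 7. Proposal F eliminated.
Round 3: Proposal A 15, Proposal C 16, Proposal D 9, Proposal E 10. Proposal D eliminated.
Round 4: Proposal A 24, Proposal C 16, Proposal E 10. Proposal E eliminated.
Round 5: Proposal A 24, Proposal C 26. Proposal C has a majority (≥26).

Proposal C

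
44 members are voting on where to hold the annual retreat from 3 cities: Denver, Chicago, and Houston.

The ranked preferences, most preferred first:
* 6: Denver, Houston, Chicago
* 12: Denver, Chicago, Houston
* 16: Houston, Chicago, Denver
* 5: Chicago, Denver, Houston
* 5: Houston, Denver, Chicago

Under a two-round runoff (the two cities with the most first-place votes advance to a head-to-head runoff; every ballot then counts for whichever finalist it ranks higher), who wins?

Round 1 first-place votes: Denver 18, Chicago 5, Houston 21. Houston and Denver advance.
Runoff: Houston is ranked above Denver on 21 ballots, Denver above Houston on 23.

Denver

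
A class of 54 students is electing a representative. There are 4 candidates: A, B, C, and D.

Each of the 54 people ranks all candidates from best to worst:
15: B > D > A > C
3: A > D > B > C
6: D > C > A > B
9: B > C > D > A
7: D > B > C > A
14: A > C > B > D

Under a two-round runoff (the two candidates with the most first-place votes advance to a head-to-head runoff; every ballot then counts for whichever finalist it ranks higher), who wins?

B

Round 1 first-place votes: A 17, B 24, C 0, D 13. B and A advance.
Runoff: B is ranked above A on 31 ballots, A above B on 23.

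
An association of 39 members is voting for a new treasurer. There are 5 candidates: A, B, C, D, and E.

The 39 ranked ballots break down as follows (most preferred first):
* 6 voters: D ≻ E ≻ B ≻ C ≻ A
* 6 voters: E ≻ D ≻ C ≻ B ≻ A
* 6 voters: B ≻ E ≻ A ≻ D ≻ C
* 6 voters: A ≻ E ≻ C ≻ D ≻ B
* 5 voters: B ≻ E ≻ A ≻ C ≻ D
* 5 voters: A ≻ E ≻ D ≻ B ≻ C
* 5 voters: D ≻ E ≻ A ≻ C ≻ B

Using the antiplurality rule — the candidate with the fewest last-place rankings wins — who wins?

E

Last-place votes: A 12, B 11, C 11, D 5, E 0.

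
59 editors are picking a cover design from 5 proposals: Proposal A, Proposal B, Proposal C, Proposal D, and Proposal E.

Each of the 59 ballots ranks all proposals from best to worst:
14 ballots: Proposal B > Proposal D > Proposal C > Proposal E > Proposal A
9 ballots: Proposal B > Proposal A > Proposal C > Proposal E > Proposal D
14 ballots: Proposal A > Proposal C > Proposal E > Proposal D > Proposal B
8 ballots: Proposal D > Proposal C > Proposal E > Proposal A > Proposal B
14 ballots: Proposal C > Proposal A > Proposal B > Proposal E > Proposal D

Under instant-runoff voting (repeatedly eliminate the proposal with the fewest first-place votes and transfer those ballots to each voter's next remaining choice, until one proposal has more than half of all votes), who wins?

Proposal C

Round 1: Proposal A 14, Proposal B 23, Proposal C 14, Proposal D 8, Proposal E 0. Proposal E eliminated.
Round 2: Proposal A 14, Proposal B 23, Proposal C 14, Proposal D 8. Proposal D eliminated.
Round 3: Proposal A 14, Proposal B 23, Proposal C 22. Proposal A eliminated.
Round 4: Proposal B 23, Proposal C 36. Proposal C has a majority (≥30).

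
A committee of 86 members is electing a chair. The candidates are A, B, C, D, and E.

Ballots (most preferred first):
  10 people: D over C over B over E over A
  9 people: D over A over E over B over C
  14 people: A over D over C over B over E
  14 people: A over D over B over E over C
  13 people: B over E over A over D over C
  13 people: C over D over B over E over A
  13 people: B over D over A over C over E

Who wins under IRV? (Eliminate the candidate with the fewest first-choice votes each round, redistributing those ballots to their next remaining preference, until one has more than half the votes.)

D

Round 1: A 28, B 26, C 13, D 19, E 0. E eliminated.
Round 2: A 28, B 26, C 13, D 19. C eliminated.
Round 3: A 28, B 26, D 32. B eliminated.
Round 4: A 41, D 45. D has a majority (≥44).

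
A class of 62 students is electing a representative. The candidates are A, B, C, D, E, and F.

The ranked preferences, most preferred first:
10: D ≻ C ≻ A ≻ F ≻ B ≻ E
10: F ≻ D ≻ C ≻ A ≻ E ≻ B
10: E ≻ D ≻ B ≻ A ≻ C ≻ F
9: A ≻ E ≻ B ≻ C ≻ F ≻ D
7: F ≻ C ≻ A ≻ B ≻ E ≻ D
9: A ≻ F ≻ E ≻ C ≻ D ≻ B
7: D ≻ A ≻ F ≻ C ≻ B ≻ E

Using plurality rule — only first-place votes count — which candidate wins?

First-place votes: A 18, B 0, C 0, D 17, E 10, F 17.

A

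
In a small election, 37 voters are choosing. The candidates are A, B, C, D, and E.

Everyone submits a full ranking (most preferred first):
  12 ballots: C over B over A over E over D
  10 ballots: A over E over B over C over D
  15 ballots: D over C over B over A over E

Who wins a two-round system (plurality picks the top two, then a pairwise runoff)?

Round 1 first-place votes: A 10, B 0, C 12, D 15, E 0. D and C advance.
Runoff: D is ranked above C on 15 ballots, C above D on 22.

C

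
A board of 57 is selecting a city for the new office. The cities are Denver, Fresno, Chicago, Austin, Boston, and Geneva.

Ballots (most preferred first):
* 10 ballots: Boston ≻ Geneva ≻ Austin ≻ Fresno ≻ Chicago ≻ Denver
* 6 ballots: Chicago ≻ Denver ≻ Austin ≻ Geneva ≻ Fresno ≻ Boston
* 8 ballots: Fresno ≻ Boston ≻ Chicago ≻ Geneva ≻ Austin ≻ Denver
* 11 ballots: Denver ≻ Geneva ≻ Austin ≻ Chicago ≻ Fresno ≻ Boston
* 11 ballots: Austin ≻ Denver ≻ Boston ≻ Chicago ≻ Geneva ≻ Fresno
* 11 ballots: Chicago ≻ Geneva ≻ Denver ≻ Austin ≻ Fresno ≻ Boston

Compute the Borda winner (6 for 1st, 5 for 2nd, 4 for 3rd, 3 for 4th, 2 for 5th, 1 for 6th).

Denver: 10×1 + 6×5 + 8×1 + 11×6 + 11×5 + 11×4 = 213
Fresno: 10×3 + 6×2 + 8×6 + 11×2 + 11×1 + 11×2 = 145
Chicago: 10×2 + 6×6 + 8×4 + 11×3 + 11×3 + 11×6 = 220
Austin: 10×4 + 6×4 + 8×2 + 11×4 + 11×6 + 11×3 = 223
Boston: 10×6 + 6×1 + 8×5 + 11×1 + 11×4 + 11×1 = 172
Geneva: 10×5 + 6×3 + 8×3 + 11×5 + 11×2 + 11×5 = 224

Geneva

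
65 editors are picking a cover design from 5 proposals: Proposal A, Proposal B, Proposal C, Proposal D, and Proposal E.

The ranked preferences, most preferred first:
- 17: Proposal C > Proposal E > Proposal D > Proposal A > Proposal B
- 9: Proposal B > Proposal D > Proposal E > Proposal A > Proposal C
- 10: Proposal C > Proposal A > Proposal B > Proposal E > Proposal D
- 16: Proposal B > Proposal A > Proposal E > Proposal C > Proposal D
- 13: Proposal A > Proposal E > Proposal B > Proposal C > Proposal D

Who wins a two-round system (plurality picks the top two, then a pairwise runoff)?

Round 1 first-place votes: Proposal A 13, Proposal B 25, Proposal C 27, Proposal D 0, Proposal E 0. Proposal C and Proposal B advance.
Runoff: Proposal C is ranked above Proposal B on 27 ballots, Proposal B above Proposal C on 38.

Proposal B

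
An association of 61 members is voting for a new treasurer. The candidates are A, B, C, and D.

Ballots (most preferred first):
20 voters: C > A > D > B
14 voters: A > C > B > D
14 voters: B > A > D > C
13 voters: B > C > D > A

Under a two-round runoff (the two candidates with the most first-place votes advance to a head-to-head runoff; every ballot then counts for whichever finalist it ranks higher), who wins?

Round 1 first-place votes: A 14, B 27, C 20, D 0. B and C advance.
Runoff: B is ranked above C on 27 ballots, C above B on 34.

C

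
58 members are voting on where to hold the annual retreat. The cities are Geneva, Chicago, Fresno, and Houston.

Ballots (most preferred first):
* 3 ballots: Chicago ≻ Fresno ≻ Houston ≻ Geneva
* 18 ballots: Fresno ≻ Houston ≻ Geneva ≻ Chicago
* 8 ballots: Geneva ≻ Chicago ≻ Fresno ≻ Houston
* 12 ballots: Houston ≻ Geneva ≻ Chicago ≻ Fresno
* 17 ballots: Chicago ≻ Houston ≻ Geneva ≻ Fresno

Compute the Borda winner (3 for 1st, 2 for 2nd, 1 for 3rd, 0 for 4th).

Houston

Geneva: 3×0 + 18×1 + 8×3 + 12×2 + 17×1 = 83
Chicago: 3×3 + 18×0 + 8×2 + 12×1 + 17×3 = 88
Fresno: 3×2 + 18×3 + 8×1 + 12×0 + 17×0 = 68
Houston: 3×1 + 18×2 + 8×0 + 12×3 + 17×2 = 109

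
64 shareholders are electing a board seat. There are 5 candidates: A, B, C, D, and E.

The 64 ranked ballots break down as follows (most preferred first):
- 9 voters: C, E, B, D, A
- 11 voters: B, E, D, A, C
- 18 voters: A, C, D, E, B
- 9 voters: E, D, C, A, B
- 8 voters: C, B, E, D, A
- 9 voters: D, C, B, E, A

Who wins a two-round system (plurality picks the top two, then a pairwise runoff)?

C

Round 1 first-place votes: A 18, B 11, C 17, D 9, E 9. A and C advance.
Runoff: A is ranked above C on 29 ballots, C above A on 35.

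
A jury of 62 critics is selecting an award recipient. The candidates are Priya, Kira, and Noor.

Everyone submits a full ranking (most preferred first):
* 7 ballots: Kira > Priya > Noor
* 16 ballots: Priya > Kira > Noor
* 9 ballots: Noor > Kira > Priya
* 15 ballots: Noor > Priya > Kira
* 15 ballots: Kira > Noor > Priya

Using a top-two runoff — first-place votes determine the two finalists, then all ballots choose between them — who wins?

Kira

Round 1 first-place votes: Priya 16, Kira 22, Noor 24. Noor and Kira advance.
Runoff: Noor is ranked above Kira on 24 ballots, Kira above Noor on 38.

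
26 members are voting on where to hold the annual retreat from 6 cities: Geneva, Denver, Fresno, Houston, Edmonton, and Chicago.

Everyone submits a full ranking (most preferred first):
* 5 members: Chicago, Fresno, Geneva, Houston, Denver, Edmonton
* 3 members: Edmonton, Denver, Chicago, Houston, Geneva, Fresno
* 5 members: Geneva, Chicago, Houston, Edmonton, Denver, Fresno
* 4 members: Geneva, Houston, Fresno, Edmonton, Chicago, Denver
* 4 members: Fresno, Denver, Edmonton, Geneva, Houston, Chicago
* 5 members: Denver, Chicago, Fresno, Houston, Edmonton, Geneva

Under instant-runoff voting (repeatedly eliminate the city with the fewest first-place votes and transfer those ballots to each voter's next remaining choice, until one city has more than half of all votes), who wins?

Geneva

Round 1: Geneva 9, Denver 5, Fresno 4, Houston 0, Edmonton 3, Chicago 5. Houston eliminated.
Round 2: Geneva 9, Denver 5, Fresno 4, Edmonton 3, Chicago 5. Edmonton eliminated.
Round 3: Geneva 9, Denver 8, Fresno 4, Chicago 5. Fresno eliminated.
Round 4: Geneva 9, Denver 12, Chicago 5. Chicago eliminated.
Round 5: Geneva 14, Denver 12. Geneva has a majority (≥14).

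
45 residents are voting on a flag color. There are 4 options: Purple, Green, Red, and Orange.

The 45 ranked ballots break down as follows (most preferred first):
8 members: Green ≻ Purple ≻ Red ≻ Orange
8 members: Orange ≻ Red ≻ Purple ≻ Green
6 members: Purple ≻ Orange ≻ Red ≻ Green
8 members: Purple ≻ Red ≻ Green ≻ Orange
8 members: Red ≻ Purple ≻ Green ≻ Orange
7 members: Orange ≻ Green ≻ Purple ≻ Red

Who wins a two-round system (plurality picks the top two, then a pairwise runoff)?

Purple

Round 1 first-place votes: Purple 14, Green 8, Red 8, Orange 15. Orange and Purple advance.
Runoff: Orange is ranked above Purple on 15 ballots, Purple above Orange on 30.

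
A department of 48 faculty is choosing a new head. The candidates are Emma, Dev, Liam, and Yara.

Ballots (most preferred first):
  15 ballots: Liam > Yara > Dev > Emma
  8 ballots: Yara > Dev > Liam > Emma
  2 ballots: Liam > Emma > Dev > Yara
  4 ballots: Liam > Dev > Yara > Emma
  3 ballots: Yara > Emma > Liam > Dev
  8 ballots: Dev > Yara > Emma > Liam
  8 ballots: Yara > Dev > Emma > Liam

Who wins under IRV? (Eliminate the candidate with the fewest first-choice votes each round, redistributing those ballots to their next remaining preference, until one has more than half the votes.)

Yara

Round 1: Emma 0, Dev 8, Liam 21, Yara 19. Emma eliminated.
Round 2: Dev 8, Liam 21, Yara 19. Dev eliminated.
Round 3: Liam 21, Yara 27. Yara has a majority (≥25).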